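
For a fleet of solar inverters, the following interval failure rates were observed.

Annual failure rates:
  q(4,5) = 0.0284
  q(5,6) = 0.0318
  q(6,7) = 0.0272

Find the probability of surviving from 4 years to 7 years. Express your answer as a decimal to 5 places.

Chaining the interval survival probabilities: (1 − 0.0284) × (1 − 0.0318) × (1 − 0.0272).
= 0.9716 × 0.9682 × 0.9728 = 0.915116.

0.91512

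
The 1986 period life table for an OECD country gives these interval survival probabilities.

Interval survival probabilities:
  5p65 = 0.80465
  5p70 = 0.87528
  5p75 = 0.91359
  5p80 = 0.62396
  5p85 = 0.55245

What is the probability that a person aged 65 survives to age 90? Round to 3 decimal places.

Survival from 65 to 90 is the product of surviving each interval: 0.80465 × 0.87528 × 0.91359 × 0.62396 × 0.55245.
= 0.221797.

0.222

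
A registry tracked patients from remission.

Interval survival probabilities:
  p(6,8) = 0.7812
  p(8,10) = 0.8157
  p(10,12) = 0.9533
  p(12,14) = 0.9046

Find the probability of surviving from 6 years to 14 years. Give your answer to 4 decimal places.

0.5495

The overall survival probability is 0.7812 × 0.8157 × 0.9533 × 0.9046.
= 0.549514.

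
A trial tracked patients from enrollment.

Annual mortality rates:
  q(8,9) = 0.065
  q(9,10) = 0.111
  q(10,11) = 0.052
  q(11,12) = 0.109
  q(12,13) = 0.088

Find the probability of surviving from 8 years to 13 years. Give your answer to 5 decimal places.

The overall survival probability is (1 − 0.065) × (1 − 0.111) × (1 − 0.052) × (1 − 0.109) × (1 − 0.088).
= 0.935 × 0.889 × 0.948 × 0.891 × 0.912 = 0.640316.

0.64032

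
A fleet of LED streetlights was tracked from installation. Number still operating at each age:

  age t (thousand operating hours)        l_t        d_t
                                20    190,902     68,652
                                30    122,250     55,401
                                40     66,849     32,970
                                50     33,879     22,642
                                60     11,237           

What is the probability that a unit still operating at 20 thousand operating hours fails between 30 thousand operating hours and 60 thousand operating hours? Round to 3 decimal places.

This is the probability of reaching 30 but not 60, conditional on being operational at 20: (l_30 − l_60) / l_20.
= (122,250 − 11,237) / 190,902 = 111,013 / 190,902 = 0.581518.

0.582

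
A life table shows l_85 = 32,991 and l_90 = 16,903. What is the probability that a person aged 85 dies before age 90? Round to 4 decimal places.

P(die before 90 | alive at 85) = 1 − l_90/l_85 = 1 − 16,903/32,991 = (16,088)/32,991 = 0.487648.

0.4876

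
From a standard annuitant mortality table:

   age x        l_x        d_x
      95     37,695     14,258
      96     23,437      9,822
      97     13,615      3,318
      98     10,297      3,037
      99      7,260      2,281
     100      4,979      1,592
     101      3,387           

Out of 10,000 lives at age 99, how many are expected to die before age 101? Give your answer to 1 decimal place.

5334.7

The relevant probability is 1 − 3,387/7,260 = 0.533471.
Expected number = 10,000 × 0.533471 = 5334.7.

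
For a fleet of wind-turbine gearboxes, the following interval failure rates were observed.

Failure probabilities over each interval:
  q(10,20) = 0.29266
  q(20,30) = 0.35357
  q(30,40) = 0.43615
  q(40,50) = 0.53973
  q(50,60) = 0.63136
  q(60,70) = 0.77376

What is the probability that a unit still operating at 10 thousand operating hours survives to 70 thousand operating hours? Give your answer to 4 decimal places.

Chaining the interval survival probabilities: (1 − 0.29266) × (1 − 0.35357) × (1 − 0.43615) × (1 − 0.53973) × (1 − 0.63136) × (1 − 0.77376).
= 0.70734 × 0.64643 × 0.56385 × 0.46027 × 0.36864 × 0.22624 = 0.009897.

0.0099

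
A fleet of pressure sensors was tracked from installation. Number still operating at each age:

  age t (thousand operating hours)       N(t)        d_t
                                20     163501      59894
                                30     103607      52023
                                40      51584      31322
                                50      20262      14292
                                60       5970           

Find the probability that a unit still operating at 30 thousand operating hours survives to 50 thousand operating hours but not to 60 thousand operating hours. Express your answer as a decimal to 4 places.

0.1379

This is the probability of reaching 50 but not 60, conditional on being operational at 30: (N(50) − N(60)) / N(30).
= (20262 − 5970) / 103607 = 14292 / 103607 = 0.137944.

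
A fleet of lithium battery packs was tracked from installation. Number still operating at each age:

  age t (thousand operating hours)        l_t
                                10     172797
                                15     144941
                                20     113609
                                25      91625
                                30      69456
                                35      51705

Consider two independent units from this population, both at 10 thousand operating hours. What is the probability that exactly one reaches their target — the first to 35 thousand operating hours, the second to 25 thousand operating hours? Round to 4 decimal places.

0.5121

p₁ = l_35/l_10 = 51705/172797 = 0.299224; p₂ = l_25/l_10 = 91625/172797 = 0.530246.
P(exactly one) = p₁(1−p₂) + (1−p₁)p₂ = 0.140562 + 0.371584 = 0.512145.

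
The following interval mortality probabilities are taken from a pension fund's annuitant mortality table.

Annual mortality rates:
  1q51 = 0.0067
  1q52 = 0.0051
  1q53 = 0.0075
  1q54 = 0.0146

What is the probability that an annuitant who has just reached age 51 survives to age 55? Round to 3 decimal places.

0.967

Survival from 51 to 55 is the product of surviving each interval: (1 − 0.0067) × (1 − 0.0051) × (1 − 0.0075) × (1 − 0.0146).
= 0.9933 × 0.9949 × 0.9925 × 0.9854 = 0.966502.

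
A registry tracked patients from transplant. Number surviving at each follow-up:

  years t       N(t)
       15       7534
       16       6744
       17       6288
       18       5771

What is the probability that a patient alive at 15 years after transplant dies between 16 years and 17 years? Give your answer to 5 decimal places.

This is the probability of reaching 16 but not 17, conditional on being alive at 15: (N(16) − N(17)) / N(15).
= (6744 − 6288) / 7534 = 456 / 7534 = 0.060526.

0.06053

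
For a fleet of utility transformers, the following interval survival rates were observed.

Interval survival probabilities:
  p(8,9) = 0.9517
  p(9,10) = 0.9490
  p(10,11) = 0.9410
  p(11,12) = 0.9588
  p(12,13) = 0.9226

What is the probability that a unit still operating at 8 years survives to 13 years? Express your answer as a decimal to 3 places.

Chaining the interval survival probabilities: 0.9517 × 0.9490 × 0.9410 × 0.9588 × 0.9226.
= 0.751791.

0.752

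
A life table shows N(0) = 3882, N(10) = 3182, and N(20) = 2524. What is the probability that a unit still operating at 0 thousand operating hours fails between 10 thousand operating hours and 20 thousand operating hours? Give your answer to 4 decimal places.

This is the probability of reaching 10 but not 20, conditional on being operational at 0: (N(10) − N(20)) / N(0).
= (3182 − 2524) / 3882 = 658 / 3882 = 0.169500.

0.1695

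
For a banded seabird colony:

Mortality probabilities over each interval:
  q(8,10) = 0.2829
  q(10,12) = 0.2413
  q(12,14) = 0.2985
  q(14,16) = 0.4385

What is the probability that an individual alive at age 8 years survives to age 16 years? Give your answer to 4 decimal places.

P(survive 8→16) = (1 − 0.2829) × (1 − 0.2413) × (1 − 0.2985) × (1 − 0.4385).
= 0.7171 × 0.7587 × 0.7015 × 0.5615 = 0.214303.

0.2143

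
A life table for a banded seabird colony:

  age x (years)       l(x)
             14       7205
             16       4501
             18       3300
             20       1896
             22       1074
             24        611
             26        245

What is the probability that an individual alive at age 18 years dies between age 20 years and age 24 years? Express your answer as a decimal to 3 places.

0.389

This is the probability of reaching 20 but not 24, conditional on being alive at 18: (l(20) − l(24)) / l(18).
= (1896 − 611) / 3300 = 1285 / 3300 = 0.389394.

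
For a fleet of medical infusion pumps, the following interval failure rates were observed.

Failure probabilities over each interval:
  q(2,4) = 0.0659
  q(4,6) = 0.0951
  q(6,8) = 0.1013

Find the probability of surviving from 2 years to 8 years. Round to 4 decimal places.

0.7596

P(survive 2→8) = (1 − 0.0659) × (1 − 0.0951) × (1 − 0.1013).
= 0.9341 × 0.9049 × 0.8987 = 0.759642.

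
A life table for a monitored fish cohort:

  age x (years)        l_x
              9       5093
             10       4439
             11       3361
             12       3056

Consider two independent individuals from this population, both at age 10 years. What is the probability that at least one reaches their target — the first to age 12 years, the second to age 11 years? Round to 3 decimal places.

p₁ = l_12/l_10 = 3056/4439 = 0.688443; p₂ = l_11/l_10 = 3361/4439 = 0.757153.
P(at least one) = 1 − (1−p₁)(1−p₂) = 1 − 0.311557 × 0.242847 = 0.924339.

0.924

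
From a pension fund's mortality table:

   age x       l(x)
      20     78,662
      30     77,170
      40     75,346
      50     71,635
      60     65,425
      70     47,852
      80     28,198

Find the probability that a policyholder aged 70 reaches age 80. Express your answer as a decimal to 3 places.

0.589

The conditional survival probability is l(80)/l(70) = 28,198/47,852 = 0.589275.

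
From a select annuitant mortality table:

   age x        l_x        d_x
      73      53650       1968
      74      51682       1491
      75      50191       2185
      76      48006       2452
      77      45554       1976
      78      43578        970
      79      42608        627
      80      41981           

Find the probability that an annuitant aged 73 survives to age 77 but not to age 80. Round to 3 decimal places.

We want 4|3q73 = (l_77 − l_80)/l_73.
This is the probability of reaching 77 but not 80, conditional on being alive at 73: (l_77 − l_80) / l_73.
= (45554 − 41981) / 53650 = 3573 / 53650 = 0.066598.

0.067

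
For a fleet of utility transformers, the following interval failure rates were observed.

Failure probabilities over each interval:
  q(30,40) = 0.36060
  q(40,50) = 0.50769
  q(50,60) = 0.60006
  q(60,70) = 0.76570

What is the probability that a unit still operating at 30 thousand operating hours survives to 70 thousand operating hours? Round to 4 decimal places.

0.0295

Survival from 30 to 70 is the product of surviving each interval: (1 − 0.36060) × (1 − 0.50769) × (1 − 0.60006) × (1 − 0.76570).
= 0.63940 × 0.49231 × 0.39994 × 0.23430 = 0.029497.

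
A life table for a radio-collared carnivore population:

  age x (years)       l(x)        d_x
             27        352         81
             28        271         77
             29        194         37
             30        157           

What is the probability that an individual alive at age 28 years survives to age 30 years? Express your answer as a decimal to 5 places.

The conditional survival probability is l(30)/l(28) = 157/271 = 0.579336.

0.57934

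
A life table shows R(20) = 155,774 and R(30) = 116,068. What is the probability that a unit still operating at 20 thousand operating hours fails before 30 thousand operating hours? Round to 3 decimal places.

P(fail before 30 | operational at 20) = 1 − R(30)/R(20) = 1 − 116,068/155,774 = (39,706)/155,774 = 0.254895.

0.255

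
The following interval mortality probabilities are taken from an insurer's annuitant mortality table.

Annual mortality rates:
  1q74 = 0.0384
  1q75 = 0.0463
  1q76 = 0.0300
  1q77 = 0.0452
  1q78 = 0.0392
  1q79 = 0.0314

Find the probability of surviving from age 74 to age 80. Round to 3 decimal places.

Chaining the interval survival probabilities: (1 − 0.0384) × (1 − 0.0463) × (1 − 0.0300) × (1 − 0.0452) × (1 − 0.0392) × (1 − 0.0314).
= 0.9616 × 0.9537 × 0.9700 × 0.9548 × 0.9608 × 0.9686 = 0.790438.

0.790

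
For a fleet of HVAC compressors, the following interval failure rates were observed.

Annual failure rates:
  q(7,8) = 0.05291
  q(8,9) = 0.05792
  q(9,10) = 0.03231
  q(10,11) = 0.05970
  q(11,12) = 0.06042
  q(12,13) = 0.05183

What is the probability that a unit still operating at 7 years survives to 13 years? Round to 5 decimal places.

P(survive 7→13) = (1 − 0.05291) × (1 − 0.05792) × (1 − 0.03231) × (1 − 0.05970) × (1 − 0.06042) × (1 − 0.05183).
= 0.94709 × 0.94208 × 0.96769 × 0.94030 × 0.93958 × 0.94817 = 0.723272.

0.72327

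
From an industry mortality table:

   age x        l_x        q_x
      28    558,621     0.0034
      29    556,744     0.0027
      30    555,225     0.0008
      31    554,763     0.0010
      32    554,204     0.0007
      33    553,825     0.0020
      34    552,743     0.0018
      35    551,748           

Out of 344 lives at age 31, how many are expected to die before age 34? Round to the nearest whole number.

The relevant probability is 1 − 552,743/554,763 = 0.003641.
Expected number = 344 × 0.003641 = 1.

1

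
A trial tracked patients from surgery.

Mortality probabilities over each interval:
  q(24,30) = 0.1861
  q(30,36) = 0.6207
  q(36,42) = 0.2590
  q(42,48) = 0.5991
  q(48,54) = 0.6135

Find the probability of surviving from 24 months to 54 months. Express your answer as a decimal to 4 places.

0.0354

Survival from 24 to 54 is the product of surviving each interval: (1 − 0.1861) × (1 − 0.6207) × (1 − 0.2590) × (1 − 0.5991) × (1 − 0.6135).
= 0.8139 × 0.3793 × 0.7410 × 0.4009 × 0.3865 = 0.035445.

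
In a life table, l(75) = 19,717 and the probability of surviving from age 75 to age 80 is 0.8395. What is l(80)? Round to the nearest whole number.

16552

l(80) = l(75) × p = 19,717 × 0.8395 = 16552.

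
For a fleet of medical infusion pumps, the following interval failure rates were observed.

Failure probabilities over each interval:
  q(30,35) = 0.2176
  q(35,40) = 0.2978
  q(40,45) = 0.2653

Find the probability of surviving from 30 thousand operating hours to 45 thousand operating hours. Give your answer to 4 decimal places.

Chaining the interval survival probabilities: (1 − 0.2176) × (1 − 0.2978) × (1 − 0.2653).
= 0.7824 × 0.7022 × 0.7347 = 0.403645.

0.4036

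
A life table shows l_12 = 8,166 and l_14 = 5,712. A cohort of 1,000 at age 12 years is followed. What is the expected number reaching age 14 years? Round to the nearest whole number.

699

The relevant probability is 5,712/8,166 = 0.699486.
Expected number = 1,000 × 0.699486 = 699.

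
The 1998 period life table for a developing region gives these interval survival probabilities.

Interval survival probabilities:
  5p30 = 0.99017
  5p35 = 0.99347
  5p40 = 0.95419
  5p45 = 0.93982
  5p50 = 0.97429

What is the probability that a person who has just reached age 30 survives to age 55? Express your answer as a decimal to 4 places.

25p30 = 0.99017 × 0.99347 × 0.95419 × 0.93982 × 0.97429.
= 0.859473.

0.8595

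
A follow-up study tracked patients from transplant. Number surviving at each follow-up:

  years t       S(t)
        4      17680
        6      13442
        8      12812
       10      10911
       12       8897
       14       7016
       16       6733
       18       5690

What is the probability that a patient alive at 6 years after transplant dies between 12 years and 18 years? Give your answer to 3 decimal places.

This is the probability of reaching 12 but not 18, conditional on being alive at 6: (S(12) − S(18)) / S(6).
= (8897 − 5690) / 13442 = 3207 / 13442 = 0.238581.

0.239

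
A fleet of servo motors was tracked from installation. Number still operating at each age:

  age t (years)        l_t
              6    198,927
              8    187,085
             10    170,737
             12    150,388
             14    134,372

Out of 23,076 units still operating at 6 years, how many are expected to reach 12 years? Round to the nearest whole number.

The relevant probability is 150,388/198,927 = 0.755996.
Expected number = 23,076 × 0.755996 = 17445.

17445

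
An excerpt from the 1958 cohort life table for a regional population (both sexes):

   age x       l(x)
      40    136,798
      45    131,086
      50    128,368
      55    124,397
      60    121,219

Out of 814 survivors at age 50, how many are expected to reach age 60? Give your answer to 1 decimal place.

768.7

The relevant probability is 121,219/128,368 = 0.944309.
Expected number = 814 × 0.944309 = 768.7.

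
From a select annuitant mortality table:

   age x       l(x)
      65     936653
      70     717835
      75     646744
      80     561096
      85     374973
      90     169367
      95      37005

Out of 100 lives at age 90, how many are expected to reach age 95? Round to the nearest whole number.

The relevant probability is 37005/169367 = 0.218490.
Expected number = 100 × 0.218490 = 22.

22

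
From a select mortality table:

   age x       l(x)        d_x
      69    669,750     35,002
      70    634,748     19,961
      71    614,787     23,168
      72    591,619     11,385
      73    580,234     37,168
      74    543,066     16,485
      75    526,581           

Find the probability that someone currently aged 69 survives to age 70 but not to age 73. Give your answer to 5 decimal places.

This is the probability of reaching 70 but not 73, conditional on being alive at 69: (l(70) − l(73)) / l(69).
= (634,748 − 580,234) / 669,750 = 54,514 / 669,750 = 0.081395.

0.08139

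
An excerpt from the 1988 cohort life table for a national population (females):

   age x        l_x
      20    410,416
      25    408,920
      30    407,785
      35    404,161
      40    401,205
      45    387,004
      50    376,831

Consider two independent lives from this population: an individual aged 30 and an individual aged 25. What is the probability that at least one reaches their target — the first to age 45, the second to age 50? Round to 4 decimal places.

p₁ = l_45/l_30 = 387,004/407,785 = 0.949039; p₂ = l_50/l_25 = 376,831/408,920 = 0.921527.
P(at least one) = 1 − (1−p₁)(1−p₂) = 1 − 0.050961 × 0.078473 = 0.996001.

0.9960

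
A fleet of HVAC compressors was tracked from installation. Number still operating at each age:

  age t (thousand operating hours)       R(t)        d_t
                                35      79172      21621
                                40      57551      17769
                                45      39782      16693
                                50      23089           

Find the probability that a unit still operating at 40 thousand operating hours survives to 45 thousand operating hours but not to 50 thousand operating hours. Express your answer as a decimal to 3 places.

0.290

This is the probability of reaching 45 but not 50, conditional on being operational at 40: (R(45) − R(50)) / R(40).
= (39782 − 23089) / 57551 = 16693 / 57551 = 0.290056.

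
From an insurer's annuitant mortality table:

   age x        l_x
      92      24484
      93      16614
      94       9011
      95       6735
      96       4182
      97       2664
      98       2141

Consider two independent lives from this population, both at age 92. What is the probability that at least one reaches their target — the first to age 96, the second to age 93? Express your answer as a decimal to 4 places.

0.7335

p₁ = l_96/l_92 = 4182/24484 = 0.170805; p₂ = l_93/l_92 = 16614/24484 = 0.678566.
P(at least one) = 1 − (1−p₁)(1−p₂) = 1 − 0.829195 × 0.321434 = 0.733469.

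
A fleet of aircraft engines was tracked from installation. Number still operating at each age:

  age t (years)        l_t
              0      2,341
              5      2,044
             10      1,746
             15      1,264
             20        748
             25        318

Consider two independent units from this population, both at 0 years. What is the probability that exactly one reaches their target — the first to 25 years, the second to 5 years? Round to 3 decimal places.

0.772

p₁ = l_25/l_0 = 318/2,341 = 0.135839; p₂ = l_5/l_0 = 2,044/2,341 = 0.873131.
P(exactly one) = p₁(1−p₂) + (1−p₁)p₂ = 0.017234 + 0.754526 = 0.771760.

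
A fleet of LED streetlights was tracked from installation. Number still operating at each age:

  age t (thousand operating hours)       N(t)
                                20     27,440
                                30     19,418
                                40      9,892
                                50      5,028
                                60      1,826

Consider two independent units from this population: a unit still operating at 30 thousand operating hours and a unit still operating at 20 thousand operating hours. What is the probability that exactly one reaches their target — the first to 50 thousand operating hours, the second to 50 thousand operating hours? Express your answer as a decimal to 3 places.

0.347

p₁ = N(50)/N(30) = 5,028/19,418 = 0.258935; p₂ = N(50)/N(20) = 5,028/27,440 = 0.183236.
P(exactly one) = p₁(1−p₂) + (1−p₁)p₂ = 0.211489 + 0.135790 = 0.347279.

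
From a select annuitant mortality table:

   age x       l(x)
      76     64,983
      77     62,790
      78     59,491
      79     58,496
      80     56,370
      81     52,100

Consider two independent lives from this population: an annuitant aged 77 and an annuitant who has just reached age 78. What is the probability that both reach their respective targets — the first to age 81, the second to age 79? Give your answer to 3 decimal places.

0.816

p₁ = l(81)/l(77) = 52,100/62,790 = 0.829750; p₂ = l(79)/l(78) = 58,496/59,491 = 0.983275.
P(both) = p₁ × p₂ = 0.829750 × 0.983275 = 0.815872.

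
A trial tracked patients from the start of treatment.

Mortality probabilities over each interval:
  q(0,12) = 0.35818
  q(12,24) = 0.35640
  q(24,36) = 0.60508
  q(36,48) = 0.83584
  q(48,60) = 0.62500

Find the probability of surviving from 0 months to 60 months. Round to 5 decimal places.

Survival from 0 to 60 is the product of surviving each interval: (1 − 0.35818) × (1 − 0.35640) × (1 − 0.60508) × (1 − 0.83584) × (1 − 0.62500).
= 0.64182 × 0.64360 × 0.39492 × 0.16416 × 0.37500 = 0.010042.

0.01004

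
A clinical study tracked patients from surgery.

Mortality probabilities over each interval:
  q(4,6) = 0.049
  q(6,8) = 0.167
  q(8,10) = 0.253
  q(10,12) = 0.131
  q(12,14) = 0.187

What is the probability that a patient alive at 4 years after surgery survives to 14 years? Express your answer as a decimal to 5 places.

The overall survival probability is (1 − 0.049) × (1 − 0.167) × (1 − 0.253) × (1 − 0.131) × (1 − 0.187).
= 0.951 × 0.833 × 0.747 × 0.869 × 0.813 = 0.418077.

0.41808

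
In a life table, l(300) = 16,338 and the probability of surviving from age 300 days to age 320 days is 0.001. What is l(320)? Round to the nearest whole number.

l(320) = l(300) × p = 16,338 × 0.001 = 16.

16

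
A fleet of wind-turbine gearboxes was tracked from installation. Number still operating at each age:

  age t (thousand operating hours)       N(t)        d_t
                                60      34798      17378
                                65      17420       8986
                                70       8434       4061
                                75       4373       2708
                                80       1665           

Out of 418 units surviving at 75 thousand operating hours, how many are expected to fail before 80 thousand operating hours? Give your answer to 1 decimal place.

The relevant probability is 1 − 1665/4373 = 0.619255.
Expected number = 418 × 0.619255 = 258.8.

258.8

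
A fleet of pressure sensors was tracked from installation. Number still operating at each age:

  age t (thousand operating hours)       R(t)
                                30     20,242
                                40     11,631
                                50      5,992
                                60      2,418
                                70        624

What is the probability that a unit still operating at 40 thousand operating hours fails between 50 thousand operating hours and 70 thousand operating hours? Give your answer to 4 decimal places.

0.4615

This is the probability of reaching 50 but not 70, conditional on being operational at 40: (R(50) − R(70)) / R(40).
= (5,992 − 624) / 11,631 = 5,368 / 11,631 = 0.461525.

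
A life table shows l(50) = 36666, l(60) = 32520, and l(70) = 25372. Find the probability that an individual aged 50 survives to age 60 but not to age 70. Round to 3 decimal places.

This is the probability of reaching 60 but not 70, conditional on being alive at 50: (l(60) − l(70)) / l(50).
= (32520 − 25372) / 36666 = 7148 / 36666 = 0.194949.

0.195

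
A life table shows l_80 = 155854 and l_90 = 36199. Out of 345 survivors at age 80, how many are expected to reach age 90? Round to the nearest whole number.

The relevant probability is 36199/155854 = 0.232262.
Expected number = 345 × 0.232262 = 80.

80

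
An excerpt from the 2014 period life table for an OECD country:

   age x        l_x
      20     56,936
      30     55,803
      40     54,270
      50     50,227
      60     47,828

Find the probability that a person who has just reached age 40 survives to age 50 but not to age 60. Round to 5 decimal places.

This is the probability of reaching 50 but not 60, conditional on being alive at 40: (l_50 − l_60) / l_40.
= (50,227 − 47,828) / 54,270 = 2,399 / 54,270 = 0.044205.

0.04420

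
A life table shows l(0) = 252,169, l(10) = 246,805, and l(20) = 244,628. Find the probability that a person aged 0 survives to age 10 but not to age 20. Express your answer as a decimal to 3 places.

0.009

This is the probability of reaching 10 but not 20, conditional on being alive at 0: (l(10) − l(20)) / l(0).
= (246,805 − 244,628) / 252,169 = 2,177 / 252,169 = 0.008633.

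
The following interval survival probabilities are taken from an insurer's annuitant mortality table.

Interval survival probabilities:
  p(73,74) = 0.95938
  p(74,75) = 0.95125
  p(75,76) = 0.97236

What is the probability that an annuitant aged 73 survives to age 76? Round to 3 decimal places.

P(survive 73→76) = 0.95938 × 0.95125 × 0.97236.
= 0.887386.

0.887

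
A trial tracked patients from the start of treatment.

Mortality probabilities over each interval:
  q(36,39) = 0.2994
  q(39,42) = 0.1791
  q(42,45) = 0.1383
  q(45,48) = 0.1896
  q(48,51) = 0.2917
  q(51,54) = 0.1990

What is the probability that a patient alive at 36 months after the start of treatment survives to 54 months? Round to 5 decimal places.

0.22786

The overall survival probability is (1 − 0.2994) × (1 − 0.1791) × (1 − 0.1383) × (1 − 0.1896) × (1 − 0.2917) × (1 − 0.1990).
= 0.7006 × 0.8209 × 0.8617 × 0.8104 × 0.7083 × 0.8010 = 0.227859.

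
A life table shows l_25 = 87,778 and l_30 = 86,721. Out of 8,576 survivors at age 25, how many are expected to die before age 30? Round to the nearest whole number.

The relevant probability is 1 − 86,721/87,778 = 0.012042.
Expected number = 8,576 × 0.012042 = 103.

103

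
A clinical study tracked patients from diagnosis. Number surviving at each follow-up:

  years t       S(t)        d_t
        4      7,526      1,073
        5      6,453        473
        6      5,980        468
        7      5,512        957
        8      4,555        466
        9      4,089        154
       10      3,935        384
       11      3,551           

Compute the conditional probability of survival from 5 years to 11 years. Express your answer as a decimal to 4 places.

0.5503

The conditional survival probability is S(11)/S(5) = 3,551/6,453 = 0.550287.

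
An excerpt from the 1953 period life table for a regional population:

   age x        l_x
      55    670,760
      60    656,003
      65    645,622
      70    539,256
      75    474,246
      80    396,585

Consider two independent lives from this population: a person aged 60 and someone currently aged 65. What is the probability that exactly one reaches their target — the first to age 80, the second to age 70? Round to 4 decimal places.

0.4299

p₁ = l_80/l_60 = 396,585/656,003 = 0.604548; p₂ = l_70/l_65 = 539,256/645,622 = 0.835250.
P(exactly one) = p₁(1−p₂) + (1−p₁)p₂ = 0.099599 + 0.330301 = 0.429901.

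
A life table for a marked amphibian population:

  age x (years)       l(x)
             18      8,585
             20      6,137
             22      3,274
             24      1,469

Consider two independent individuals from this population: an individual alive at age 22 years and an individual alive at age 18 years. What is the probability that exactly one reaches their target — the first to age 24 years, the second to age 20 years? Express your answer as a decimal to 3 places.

p₁ = l(24)/l(22) = 1,469/3,274 = 0.448687; p₂ = l(20)/l(18) = 6,137/8,585 = 0.714851.
P(exactly one) = p₁(1−p₂) + (1−p₁)p₂ = 0.127943 + 0.394107 = 0.522049.

0.522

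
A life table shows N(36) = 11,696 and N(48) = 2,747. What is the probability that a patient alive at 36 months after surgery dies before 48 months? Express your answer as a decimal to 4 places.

0.7651

P(die before 48 | alive at 36) = 1 − N(48)/N(36) = 1 − 2,747/11,696 = (8,949)/11,696 = 0.765133.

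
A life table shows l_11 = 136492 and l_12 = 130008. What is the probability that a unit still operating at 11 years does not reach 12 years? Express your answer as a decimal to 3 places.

0.048

P(fail before 12 | operational at 11) = 1 − l_12/l_11 = 1 − 130008/136492 = (6484)/136492 = 0.047505.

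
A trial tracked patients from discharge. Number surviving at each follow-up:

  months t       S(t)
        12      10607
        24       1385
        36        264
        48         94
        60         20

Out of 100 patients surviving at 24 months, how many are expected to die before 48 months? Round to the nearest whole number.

93

The relevant probability is 1 − 94/1385 = 0.932130.
Expected number = 100 × 0.932130 = 93.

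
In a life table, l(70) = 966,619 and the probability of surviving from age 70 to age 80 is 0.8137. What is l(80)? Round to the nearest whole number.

l(80) = l(70) × p = 966,619 × 0.8137 = 786538.

786538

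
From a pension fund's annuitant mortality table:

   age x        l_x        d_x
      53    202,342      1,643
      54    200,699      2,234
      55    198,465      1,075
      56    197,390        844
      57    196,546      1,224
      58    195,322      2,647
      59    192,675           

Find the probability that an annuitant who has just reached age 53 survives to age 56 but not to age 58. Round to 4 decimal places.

We want 3|2q53 = (l_56 − l_58)/l_53.
This is the probability of reaching 56 but not 58, conditional on being alive at 53: (l_56 − l_58) / l_53.
= (197,390 − 195,322) / 202,342 = 2,068 / 202,342 = 0.010220.

0.0102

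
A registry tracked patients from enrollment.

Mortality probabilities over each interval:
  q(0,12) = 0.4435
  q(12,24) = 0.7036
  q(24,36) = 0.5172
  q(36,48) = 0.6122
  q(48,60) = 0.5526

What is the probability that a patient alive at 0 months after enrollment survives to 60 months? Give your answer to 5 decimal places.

Survival from 0 to 60 is the product of surviving each interval: (1 − 0.4435) × (1 − 0.7036) × (1 − 0.5172) × (1 − 0.6122) × (1 − 0.5526).
= 0.5565 × 0.2964 × 0.4828 × 0.3878 × 0.4474 = 0.013817.

0.01382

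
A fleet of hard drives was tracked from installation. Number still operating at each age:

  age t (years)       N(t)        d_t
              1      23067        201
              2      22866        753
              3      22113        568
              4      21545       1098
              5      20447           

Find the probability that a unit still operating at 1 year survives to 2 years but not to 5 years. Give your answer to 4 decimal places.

0.1049

This is the probability of reaching 2 but not 5, conditional on being operational at 1: (N(2) − N(5)) / N(1).
= (22866 − 20447) / 23067 = 2419 / 23067 = 0.104868.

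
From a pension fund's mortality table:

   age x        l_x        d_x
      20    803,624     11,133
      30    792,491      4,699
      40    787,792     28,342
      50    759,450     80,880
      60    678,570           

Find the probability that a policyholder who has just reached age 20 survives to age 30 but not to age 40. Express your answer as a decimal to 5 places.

0.00585

We want 10|10q20 = (l_30 − l_40)/l_20.
This is the probability of reaching 30 but not 40, conditional on being alive at 20: (l_30 − l_40) / l_20.
= (792,491 − 787,792) / 803,624 = 4,699 / 803,624 = 0.005847.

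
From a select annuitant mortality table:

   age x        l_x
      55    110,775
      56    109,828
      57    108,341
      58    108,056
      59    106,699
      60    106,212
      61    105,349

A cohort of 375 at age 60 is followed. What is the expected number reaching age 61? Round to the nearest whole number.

372

The relevant probability is 105,349/106,212 = 0.991875.
Expected number = 375 × 0.991875 = 372.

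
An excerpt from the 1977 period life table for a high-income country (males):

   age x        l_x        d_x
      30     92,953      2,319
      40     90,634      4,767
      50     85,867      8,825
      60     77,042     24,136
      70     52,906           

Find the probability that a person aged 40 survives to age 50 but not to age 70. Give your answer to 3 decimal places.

This is the probability of reaching 50 but not 70, conditional on being alive at 40: (l_50 − l_70) / l_40.
= (85,867 − 52,906) / 90,634 = 32,961 / 90,634 = 0.363671.

0.364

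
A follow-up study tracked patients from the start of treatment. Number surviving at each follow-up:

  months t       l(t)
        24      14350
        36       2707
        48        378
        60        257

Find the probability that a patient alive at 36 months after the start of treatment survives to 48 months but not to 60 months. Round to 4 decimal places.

0.0447

This is the probability of reaching 48 but not 60, conditional on being alive at 36: (l(48) − l(60)) / l(36).
= (378 − 257) / 2707 = 121 / 2707 = 0.044699.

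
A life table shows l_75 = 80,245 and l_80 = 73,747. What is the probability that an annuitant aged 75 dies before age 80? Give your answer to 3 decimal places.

P(die before 80 | alive at 75) = 1 − l_80/l_75 = 1 − 73,747/80,245 = (6,498)/80,245 = 0.080977.

0.081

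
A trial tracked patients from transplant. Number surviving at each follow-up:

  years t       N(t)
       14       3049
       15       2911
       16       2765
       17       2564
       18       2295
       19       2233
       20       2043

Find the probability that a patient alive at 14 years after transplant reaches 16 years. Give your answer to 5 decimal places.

0.90685

The conditional survival probability is N(16)/N(14) = 2765/3049 = 0.906855.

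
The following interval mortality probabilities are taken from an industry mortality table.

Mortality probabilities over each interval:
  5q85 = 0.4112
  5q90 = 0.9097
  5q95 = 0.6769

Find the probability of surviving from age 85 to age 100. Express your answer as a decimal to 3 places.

Survival from 85 to 100 is the product of surviving each interval: (1 − 0.4112) × (1 − 0.9097) × (1 − 0.6769).
= 0.5888 × 0.0903 × 0.3231 = 0.017179.

0.017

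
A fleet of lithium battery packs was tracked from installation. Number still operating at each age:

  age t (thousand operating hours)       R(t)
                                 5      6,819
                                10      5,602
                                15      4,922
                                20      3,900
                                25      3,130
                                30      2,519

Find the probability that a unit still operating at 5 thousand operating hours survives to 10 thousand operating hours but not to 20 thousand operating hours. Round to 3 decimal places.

0.250

This is the probability of reaching 10 but not 20, conditional on being operational at 5: (R(10) − R(20)) / R(5).
= (5,602 − 3,900) / 6,819 = 1,702 / 6,819 = 0.249597.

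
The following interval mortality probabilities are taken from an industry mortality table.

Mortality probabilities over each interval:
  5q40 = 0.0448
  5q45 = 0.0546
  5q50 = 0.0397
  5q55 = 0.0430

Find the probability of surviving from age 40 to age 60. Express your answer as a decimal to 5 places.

0.82991

Chaining the interval survival probabilities: (1 − 0.0448) × (1 − 0.0546) × (1 − 0.0397) × (1 − 0.0430).
= 0.9552 × 0.9454 × 0.9603 × 0.9570 = 0.829906.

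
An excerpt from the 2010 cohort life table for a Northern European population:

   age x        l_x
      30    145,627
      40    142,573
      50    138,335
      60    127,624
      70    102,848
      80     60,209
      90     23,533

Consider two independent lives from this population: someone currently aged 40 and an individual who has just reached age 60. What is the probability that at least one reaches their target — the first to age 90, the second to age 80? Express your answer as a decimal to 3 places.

p₁ = l_90/l_40 = 23,533/142,573 = 0.165059; p₂ = l_80/l_60 = 60,209/127,624 = 0.471769.
P(at least one) = 1 − (1−p₁)(1−p₂) = 1 − 0.834941 × 0.528231 = 0.558958.

0.559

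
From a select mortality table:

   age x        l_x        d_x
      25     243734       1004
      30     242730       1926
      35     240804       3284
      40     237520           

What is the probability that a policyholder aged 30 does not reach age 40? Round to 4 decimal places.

P(die before 40 | alive at 30) = 1 − l_40/l_30 = 1 − 237520/242730 = (5210)/242730 = 0.021464.

0.0215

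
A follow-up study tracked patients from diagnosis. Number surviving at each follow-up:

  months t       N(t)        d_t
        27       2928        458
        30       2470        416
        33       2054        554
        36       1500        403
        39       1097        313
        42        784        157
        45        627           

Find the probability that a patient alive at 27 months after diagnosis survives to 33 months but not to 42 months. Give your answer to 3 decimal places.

0.434

This is the probability of reaching 33 but not 42, conditional on being alive at 27: (N(33) − N(42)) / N(27).
= (2054 − 784) / 2928 = 1270 / 2928 = 0.433743.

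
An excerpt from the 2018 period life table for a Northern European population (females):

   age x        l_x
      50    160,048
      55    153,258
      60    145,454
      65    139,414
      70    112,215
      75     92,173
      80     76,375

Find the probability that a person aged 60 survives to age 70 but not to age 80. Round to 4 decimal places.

0.2464

We want 10|10q60 = (l_70 − l_80)/l_60.
This is the probability of reaching 70 but not 80, conditional on being alive at 60: (l_70 − l_80) / l_60.
= (112,215 − 76,375) / 145,454 = 35,840 / 145,454 = 0.246401.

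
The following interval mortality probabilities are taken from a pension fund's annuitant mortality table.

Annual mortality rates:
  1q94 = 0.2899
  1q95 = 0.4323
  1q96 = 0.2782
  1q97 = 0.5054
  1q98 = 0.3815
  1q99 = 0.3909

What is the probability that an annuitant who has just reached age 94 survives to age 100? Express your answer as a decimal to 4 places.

Survival from 94 to 100 is the product of surviving each interval: (1 − 0.2899) × (1 − 0.4323) × (1 − 0.2782) × (1 − 0.5054) × (1 − 0.3815) × (1 − 0.3909).
= 0.7101 × 0.5677 × 0.7218 × 0.4946 × 0.6185 × 0.6091 = 0.054217.

0.0542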